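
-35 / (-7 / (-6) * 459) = -0.07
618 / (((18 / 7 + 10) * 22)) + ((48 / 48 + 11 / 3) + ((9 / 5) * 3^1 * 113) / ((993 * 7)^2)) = 537950424701 / 77950460280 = 6.90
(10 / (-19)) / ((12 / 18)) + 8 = 137 / 19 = 7.21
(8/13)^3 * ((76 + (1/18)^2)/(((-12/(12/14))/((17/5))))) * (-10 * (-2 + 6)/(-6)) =-107168000/3737097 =-28.68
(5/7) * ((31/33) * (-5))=-775/231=-3.35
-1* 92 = -92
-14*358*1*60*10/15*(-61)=12229280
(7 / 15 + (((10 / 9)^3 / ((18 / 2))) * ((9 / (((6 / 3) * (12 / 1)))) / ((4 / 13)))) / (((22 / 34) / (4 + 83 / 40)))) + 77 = 1254697 / 15840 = 79.21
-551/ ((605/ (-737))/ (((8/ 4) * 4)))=5369.75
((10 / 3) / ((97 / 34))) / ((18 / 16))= 2720 / 2619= 1.04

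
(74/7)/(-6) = -37/21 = -1.76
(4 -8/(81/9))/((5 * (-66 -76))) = -14/3195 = -0.00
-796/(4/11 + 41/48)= -420288/643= -653.64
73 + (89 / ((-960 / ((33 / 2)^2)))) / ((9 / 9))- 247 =-255027 / 1280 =-199.24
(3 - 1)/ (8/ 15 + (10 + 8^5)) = 15/ 245839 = 0.00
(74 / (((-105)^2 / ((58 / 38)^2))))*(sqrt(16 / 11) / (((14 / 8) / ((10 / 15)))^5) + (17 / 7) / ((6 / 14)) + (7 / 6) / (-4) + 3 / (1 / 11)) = 8157134848*sqrt(11) / 178803064907775 + 9552919 / 15920100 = 0.60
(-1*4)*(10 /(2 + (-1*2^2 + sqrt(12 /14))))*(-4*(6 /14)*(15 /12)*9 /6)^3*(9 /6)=-1366875 /1078-1366875*sqrt(42) /15092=-1854.93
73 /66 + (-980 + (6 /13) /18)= -839869 /858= -978.87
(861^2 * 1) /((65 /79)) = 58564359 /65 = 900990.14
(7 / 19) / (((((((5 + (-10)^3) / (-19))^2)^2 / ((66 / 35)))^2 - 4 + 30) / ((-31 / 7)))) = -120704864147604 / 1176848978381833662769287121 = -0.00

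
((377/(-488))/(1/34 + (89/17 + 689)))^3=-263251475929/191065156031177128000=-0.00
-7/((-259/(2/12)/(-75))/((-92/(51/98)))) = 59.72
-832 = -832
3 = 3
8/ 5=1.60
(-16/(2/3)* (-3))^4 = 26873856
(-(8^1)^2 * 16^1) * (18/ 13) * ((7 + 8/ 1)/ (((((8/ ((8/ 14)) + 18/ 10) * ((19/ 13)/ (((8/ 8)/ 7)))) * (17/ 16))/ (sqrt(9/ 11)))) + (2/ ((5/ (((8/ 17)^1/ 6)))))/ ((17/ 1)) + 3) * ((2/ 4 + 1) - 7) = 33177600 * sqrt(11)/ 178619 + 33825792/ 1445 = 24024.90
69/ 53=1.30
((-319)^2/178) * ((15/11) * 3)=416295/178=2338.74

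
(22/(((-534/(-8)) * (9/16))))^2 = 1982464/5774409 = 0.34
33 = 33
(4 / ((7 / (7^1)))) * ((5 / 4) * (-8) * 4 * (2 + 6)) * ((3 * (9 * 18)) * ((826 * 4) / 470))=-205535232 / 47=-4373090.04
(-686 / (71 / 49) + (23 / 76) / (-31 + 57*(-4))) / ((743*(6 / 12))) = -661659609 / 519195026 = -1.27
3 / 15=1 / 5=0.20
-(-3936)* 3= 11808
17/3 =5.67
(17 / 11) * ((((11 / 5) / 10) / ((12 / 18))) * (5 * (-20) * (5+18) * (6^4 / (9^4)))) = -6256 / 27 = -231.70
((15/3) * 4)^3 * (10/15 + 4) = 112000/3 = 37333.33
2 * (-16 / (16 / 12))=-24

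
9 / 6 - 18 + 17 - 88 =-175 / 2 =-87.50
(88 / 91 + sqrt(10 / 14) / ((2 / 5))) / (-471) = -5 * sqrt(35) / 6594 - 88 / 42861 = -0.01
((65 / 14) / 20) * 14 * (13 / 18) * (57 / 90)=3211 / 2160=1.49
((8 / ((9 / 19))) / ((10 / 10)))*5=84.44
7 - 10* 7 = -63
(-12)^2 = 144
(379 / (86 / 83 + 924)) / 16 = 31457 / 1228448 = 0.03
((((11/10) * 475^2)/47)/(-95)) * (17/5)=-17765/94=-188.99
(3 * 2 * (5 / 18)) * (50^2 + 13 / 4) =50065 / 12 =4172.08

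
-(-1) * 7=7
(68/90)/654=17/14715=0.00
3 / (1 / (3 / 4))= 9 / 4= 2.25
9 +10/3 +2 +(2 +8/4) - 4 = 43/3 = 14.33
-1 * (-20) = 20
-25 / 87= -0.29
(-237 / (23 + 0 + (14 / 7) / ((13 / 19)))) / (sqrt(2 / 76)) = -3081 * sqrt(38) / 337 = -56.36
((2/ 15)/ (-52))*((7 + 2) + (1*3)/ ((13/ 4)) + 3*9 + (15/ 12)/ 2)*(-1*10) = 0.96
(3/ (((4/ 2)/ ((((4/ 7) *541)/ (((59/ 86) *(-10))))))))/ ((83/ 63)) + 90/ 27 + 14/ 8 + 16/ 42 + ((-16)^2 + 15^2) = 298336529/ 685580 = 435.16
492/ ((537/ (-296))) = -48544/ 179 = -271.20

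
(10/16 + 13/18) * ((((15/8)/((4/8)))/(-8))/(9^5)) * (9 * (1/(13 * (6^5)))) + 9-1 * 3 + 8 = 7131138932251/509367066624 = 14.00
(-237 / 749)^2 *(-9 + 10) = 56169 / 561001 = 0.10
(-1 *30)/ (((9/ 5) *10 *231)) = -5/ 693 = -0.01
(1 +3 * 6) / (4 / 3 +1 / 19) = 1083 / 79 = 13.71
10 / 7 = 1.43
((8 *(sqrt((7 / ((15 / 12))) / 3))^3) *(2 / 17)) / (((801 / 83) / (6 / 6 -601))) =-594944 *sqrt(105) / 40851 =-149.23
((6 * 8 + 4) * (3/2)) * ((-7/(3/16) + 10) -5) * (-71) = 179062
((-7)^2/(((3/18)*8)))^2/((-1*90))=-2401/160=-15.01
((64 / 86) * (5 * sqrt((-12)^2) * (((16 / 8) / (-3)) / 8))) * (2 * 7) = -2240 / 43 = -52.09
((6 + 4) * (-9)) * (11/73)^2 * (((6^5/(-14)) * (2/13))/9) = 9408960/484939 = 19.40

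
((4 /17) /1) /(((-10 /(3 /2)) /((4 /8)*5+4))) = -39 /170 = -0.23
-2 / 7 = -0.29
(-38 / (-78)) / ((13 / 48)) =304 / 169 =1.80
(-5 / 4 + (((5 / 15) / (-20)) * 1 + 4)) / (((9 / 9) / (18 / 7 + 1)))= 205 / 21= 9.76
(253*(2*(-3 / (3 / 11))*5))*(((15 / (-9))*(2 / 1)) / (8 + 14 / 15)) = 695750 / 67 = 10384.33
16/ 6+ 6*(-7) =-39.33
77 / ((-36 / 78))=-1001 / 6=-166.83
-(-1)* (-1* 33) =-33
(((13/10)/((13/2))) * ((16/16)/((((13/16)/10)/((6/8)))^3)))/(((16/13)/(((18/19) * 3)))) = 1166400/3211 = 363.25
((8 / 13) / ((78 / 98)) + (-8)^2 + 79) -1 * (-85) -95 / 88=227.69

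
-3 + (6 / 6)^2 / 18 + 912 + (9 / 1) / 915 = 4990769 / 5490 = 909.07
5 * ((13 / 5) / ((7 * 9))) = 13 / 63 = 0.21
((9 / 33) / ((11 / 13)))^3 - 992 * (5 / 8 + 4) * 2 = -16255784417 / 1771561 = -9175.97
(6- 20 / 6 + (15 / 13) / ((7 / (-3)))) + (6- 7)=320 / 273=1.17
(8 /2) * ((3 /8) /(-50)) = -3 /100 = -0.03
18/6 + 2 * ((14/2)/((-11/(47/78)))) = 958/429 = 2.23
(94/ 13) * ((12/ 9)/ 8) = 47/ 39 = 1.21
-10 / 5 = -2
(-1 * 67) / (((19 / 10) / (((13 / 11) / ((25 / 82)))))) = -142844 / 1045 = -136.69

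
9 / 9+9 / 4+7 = 10.25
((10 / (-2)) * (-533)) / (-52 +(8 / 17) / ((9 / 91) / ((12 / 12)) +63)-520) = -2001087 / 429496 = -4.66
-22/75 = -0.29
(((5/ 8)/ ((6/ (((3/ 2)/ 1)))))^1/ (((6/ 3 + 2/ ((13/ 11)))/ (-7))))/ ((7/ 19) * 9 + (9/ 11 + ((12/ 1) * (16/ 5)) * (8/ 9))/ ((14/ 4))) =-0.02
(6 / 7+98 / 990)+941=3263878 / 3465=941.96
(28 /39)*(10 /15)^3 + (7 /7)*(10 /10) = 1277 /1053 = 1.21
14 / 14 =1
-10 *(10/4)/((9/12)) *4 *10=-1333.33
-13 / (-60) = 13 / 60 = 0.22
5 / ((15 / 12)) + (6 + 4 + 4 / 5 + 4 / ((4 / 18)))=164 / 5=32.80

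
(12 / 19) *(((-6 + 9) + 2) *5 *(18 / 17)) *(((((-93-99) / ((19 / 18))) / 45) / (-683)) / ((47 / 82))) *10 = 340070400 / 197003837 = 1.73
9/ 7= 1.29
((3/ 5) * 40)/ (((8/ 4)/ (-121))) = -1452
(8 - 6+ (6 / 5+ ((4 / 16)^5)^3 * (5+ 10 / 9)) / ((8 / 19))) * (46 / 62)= 43119324288367 / 11982958755840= 3.60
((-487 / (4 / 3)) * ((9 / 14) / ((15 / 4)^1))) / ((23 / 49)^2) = -1503369 / 5290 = -284.19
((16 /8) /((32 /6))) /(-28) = -3 /224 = -0.01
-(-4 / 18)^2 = -4 / 81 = -0.05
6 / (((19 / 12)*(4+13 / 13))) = 72 / 95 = 0.76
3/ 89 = 0.03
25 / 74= 0.34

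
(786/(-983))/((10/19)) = -7467/4915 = -1.52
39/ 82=0.48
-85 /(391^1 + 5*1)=-85 /396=-0.21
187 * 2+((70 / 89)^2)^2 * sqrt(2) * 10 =240100000 * sqrt(2) / 62742241+374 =379.41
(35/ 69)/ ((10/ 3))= 7/ 46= 0.15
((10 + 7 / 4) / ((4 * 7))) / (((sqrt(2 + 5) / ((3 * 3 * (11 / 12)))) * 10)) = 1551 * sqrt(7) / 31360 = 0.13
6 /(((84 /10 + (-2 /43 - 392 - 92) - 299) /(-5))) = 6450 /166549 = 0.04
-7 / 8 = -0.88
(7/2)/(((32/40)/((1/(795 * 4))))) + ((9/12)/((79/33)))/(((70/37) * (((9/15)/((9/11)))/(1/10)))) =337037/14068320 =0.02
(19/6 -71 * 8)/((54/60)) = -16945/27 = -627.59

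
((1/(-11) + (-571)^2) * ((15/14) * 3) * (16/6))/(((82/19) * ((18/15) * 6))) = 121683125/1353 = 89935.79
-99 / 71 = -1.39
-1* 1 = -1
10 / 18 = 5 / 9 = 0.56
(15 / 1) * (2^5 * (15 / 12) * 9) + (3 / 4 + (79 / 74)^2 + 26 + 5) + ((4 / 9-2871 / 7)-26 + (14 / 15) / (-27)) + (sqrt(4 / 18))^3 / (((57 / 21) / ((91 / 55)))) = 1274 * sqrt(2) / 28215 + 19394539903 / 3881115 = 4997.22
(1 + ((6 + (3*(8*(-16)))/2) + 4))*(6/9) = -362/3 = -120.67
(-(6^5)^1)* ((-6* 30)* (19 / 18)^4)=5212840 / 3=1737613.33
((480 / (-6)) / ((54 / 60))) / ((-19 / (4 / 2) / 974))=9113.45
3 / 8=0.38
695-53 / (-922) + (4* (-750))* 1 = -2125157 / 922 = -2304.94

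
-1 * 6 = -6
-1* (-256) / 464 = 16 / 29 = 0.55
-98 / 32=-49 / 16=-3.06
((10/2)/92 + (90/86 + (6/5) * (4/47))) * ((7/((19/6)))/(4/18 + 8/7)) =1.95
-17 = -17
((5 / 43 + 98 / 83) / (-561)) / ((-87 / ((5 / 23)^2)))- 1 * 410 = -12593514151715 / 30715888269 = -410.00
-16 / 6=-8 / 3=-2.67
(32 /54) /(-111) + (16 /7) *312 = 14960912 /20979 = 713.14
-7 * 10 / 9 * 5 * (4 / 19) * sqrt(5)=-18.31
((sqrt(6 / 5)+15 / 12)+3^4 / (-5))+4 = -219 / 20+sqrt(30) / 5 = -9.85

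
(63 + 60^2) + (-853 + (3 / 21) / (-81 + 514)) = 8517111 / 3031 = 2810.00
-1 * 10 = -10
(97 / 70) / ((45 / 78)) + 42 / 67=106537 / 35175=3.03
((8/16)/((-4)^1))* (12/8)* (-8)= 3/2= 1.50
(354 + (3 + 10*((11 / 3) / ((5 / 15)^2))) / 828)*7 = 228235 / 92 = 2480.82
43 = 43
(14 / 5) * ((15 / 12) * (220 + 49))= 1883 / 2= 941.50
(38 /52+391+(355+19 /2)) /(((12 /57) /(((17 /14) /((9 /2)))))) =1058471 /1092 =969.30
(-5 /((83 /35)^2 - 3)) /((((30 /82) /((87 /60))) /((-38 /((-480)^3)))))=-1106959 /426531225600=-0.00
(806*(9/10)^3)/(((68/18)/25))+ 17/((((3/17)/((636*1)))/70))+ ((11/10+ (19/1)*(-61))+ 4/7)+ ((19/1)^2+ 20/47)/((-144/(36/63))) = 8640828468841/2013480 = 4291489.59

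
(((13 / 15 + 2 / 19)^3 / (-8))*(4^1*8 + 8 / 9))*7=-5504768647 / 208342125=-26.42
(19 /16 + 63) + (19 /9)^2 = 88963 /1296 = 68.64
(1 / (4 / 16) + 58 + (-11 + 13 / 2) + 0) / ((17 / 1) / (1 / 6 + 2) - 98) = -1495 / 2344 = -0.64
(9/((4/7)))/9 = 7/4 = 1.75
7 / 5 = 1.40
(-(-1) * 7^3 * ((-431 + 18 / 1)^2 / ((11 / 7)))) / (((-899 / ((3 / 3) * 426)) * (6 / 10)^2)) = -1453853399950 / 29667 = -49005743.75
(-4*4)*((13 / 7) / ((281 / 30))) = -6240 / 1967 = -3.17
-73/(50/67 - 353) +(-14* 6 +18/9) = -1930391/23601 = -81.79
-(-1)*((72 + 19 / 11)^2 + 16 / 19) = 12498635 / 2299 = 5436.55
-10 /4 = -5 /2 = -2.50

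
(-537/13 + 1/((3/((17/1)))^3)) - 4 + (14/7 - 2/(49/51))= 2348930/17199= 136.57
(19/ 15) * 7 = 133/ 15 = 8.87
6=6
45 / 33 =15 / 11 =1.36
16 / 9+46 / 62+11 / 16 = 14317 / 4464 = 3.21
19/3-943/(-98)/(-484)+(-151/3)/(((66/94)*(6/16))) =-236732701/1280664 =-184.85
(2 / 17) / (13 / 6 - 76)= -12 / 7531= -0.00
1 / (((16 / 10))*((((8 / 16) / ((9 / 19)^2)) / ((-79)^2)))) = 2527605 / 1444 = 1750.42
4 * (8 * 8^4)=131072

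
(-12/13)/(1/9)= -108/13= -8.31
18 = 18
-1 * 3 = -3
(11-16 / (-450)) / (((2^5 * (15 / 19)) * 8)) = 47177 / 864000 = 0.05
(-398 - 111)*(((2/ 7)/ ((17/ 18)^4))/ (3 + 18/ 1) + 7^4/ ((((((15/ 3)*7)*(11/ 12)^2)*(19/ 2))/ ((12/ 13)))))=-2474643310018848/ 611567071115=-4046.40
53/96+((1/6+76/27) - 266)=-226771/864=-262.47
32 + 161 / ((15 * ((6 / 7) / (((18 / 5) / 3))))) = 3527 / 75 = 47.03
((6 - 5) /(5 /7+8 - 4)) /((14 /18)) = 3 /11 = 0.27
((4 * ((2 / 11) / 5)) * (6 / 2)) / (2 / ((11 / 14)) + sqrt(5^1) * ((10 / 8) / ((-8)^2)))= 44040192 / 256825495 -67584 * sqrt(5) / 51365099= 0.17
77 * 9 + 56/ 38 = 694.47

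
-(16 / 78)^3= -512 / 59319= -0.01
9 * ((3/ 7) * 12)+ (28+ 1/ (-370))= 192393/ 2590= 74.28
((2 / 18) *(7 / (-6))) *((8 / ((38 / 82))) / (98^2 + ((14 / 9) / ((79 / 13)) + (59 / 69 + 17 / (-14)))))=-29202824 / 125327913981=-0.00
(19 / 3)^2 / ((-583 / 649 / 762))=-5409946 / 159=-34024.82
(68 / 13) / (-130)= -34 / 845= -0.04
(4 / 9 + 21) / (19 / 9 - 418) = -193 / 3743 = -0.05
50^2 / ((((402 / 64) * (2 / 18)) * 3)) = 1194.03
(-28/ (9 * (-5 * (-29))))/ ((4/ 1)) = -7/ 1305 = -0.01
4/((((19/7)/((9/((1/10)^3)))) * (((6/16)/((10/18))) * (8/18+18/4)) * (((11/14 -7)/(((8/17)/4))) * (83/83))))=-62720000/833663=-75.23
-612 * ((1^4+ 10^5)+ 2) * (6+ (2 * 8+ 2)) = -1468844064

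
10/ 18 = 0.56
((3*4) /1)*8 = 96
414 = 414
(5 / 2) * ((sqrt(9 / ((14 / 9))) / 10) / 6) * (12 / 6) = 3 * sqrt(14) / 56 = 0.20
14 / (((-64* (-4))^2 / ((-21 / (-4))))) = 147 / 131072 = 0.00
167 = 167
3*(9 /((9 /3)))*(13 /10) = 117 /10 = 11.70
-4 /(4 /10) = -10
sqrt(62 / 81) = sqrt(62) / 9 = 0.87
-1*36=-36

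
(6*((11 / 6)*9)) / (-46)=-99 / 46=-2.15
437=437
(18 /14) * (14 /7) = 18 /7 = 2.57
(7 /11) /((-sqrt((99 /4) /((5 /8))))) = -7*sqrt(110) /726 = -0.10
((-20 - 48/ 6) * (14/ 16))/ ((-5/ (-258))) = -6321/ 5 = -1264.20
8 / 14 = 4 / 7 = 0.57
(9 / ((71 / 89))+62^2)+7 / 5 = 1369122 / 355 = 3856.68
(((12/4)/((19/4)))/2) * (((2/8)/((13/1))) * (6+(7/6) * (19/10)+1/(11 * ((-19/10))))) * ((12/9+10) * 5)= 2.81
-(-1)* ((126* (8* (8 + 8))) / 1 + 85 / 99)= 16128.86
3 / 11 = 0.27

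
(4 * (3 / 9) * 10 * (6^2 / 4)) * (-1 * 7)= -840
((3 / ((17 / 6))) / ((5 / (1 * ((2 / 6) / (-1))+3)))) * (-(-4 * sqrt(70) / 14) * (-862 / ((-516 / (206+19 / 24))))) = 611158 * sqrt(70) / 10965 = 466.33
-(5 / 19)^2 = -25 / 361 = -0.07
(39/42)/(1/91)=169/2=84.50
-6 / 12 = -1 / 2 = -0.50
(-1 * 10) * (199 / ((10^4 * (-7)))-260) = 18200199 / 7000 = 2600.03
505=505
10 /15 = 0.67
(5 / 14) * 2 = 5 / 7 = 0.71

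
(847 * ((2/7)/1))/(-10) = -121/5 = -24.20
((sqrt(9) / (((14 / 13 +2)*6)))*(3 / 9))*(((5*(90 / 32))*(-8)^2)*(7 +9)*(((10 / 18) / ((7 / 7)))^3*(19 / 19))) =32500 / 243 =133.74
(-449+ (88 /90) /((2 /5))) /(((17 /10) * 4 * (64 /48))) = -20095 /408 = -49.25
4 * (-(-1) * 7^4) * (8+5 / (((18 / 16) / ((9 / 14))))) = 104272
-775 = -775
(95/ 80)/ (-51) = -19/ 816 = -0.02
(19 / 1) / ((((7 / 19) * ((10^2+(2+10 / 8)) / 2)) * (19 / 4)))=608 / 2891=0.21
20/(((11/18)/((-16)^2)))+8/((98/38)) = 4517512/539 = 8381.28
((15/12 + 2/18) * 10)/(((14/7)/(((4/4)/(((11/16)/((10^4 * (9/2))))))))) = 4900000/11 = 445454.55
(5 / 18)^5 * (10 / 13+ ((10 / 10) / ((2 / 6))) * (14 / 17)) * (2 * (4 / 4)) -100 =-5219372225 / 52199316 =-99.99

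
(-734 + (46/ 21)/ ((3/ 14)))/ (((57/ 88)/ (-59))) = 33820688/ 513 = 65927.27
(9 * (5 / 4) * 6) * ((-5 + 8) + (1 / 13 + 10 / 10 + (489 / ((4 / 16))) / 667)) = 8205165 / 17342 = 473.14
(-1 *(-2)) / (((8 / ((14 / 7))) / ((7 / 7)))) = 1 / 2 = 0.50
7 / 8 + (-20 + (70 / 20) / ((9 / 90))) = 127 / 8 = 15.88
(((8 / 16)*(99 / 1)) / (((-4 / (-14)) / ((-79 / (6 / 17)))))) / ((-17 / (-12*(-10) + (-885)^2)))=14295262905 / 8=1786907863.12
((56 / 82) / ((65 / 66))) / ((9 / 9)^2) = 1848 / 2665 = 0.69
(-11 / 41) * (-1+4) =-33 / 41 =-0.80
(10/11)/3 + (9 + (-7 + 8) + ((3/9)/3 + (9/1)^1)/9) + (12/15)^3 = 1317274/111375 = 11.83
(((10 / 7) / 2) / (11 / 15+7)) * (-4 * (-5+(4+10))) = -675 / 203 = -3.33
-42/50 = -21/25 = -0.84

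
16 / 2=8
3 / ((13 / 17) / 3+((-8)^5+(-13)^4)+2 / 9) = -459 / 643598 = -0.00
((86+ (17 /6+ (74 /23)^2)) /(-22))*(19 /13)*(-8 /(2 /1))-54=-6273367 /226941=-27.64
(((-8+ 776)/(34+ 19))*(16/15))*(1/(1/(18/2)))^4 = 26873856/265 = 101410.78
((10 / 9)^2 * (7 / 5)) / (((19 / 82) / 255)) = 975800 / 513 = 1902.14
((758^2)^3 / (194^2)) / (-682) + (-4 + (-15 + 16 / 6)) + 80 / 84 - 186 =-497902782567000529 / 67377849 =-7389710267.64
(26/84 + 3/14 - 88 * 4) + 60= -6121/21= -291.48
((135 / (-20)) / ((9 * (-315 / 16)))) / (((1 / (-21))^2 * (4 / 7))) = 147 / 5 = 29.40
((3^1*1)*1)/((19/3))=9/19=0.47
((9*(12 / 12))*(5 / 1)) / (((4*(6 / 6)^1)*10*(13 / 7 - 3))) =-63 / 64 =-0.98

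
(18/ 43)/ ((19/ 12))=216/ 817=0.26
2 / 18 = 1 / 9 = 0.11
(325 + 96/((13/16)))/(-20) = -5761/260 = -22.16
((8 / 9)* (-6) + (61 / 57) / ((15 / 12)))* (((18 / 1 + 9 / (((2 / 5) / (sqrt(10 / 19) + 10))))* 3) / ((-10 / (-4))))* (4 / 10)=-1240272 / 2375 - 22968* sqrt(190) / 9025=-557.30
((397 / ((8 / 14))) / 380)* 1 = 2779 / 1520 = 1.83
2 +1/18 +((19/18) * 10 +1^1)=245/18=13.61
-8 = -8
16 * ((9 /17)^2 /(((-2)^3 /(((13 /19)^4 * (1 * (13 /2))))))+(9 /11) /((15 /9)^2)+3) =537688947849 /10357261475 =51.91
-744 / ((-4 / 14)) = 2604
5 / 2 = 2.50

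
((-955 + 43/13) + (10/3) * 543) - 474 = 384.31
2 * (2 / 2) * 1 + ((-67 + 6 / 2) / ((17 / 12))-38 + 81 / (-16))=-23457 / 272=-86.24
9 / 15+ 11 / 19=112 / 95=1.18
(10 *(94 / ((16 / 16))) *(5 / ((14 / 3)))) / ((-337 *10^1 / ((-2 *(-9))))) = -5.38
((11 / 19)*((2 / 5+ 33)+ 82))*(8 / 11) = 4616 / 95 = 48.59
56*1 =56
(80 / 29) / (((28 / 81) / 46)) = 74520 / 203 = 367.09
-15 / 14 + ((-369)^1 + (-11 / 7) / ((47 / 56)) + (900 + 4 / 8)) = 173895 / 329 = 528.56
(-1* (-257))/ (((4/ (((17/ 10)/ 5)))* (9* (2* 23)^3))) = 4369/ 175204800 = 0.00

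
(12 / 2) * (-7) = -42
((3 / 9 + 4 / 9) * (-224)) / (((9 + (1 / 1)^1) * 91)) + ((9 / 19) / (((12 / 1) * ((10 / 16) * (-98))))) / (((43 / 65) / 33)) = -5236591 / 23419305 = -0.22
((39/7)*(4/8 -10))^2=549081/196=2801.43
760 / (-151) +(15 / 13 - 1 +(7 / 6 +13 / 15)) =-167597 / 58890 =-2.85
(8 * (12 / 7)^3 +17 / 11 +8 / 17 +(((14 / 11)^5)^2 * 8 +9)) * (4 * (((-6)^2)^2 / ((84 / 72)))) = 624459.02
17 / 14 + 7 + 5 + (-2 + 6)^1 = 241 / 14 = 17.21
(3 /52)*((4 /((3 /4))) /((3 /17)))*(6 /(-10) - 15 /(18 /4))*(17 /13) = -8.97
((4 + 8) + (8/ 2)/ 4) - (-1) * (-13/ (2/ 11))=-117/ 2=-58.50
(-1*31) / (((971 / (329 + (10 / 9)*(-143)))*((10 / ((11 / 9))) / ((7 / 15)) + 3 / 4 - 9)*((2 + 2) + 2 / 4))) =-29235976 / 224863209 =-0.13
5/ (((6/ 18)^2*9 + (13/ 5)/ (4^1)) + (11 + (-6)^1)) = 100/ 133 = 0.75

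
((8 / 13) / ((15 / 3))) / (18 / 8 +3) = 0.02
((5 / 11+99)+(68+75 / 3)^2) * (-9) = -866097 / 11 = -78736.09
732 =732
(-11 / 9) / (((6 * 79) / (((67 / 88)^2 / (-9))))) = 4489 / 27029376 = 0.00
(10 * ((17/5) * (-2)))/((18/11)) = -374/9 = -41.56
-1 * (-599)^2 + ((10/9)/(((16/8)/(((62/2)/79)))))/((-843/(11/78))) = -16774339279999/46751094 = -358801.00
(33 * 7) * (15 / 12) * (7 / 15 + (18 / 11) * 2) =4319 / 4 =1079.75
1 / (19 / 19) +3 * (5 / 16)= 31 / 16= 1.94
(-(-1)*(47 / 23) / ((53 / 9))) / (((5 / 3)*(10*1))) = 1269 / 60950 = 0.02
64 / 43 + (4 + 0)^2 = 752 / 43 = 17.49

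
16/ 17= 0.94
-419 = -419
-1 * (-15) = 15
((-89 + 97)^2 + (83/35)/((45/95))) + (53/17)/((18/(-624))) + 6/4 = -402397/10710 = -37.57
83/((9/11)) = 913/9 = 101.44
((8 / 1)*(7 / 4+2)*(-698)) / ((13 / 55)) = -1151700 / 13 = -88592.31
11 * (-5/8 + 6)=473/8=59.12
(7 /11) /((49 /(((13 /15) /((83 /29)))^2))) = 142129 /119351925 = 0.00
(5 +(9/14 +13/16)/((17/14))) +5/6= 2869/408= 7.03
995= 995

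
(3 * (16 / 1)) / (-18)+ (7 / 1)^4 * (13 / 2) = 93623 / 6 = 15603.83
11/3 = 3.67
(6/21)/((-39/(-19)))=38/273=0.14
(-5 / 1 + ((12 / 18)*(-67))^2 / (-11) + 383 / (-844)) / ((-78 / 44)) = 105.39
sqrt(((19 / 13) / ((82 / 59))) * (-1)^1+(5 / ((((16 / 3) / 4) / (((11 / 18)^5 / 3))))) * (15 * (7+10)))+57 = sqrt(112153670112354) / 2072304+57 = 62.11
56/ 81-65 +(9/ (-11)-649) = -636287/ 891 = -714.13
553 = 553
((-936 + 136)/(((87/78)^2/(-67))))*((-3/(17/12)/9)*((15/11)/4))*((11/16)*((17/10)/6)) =-566150/841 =-673.19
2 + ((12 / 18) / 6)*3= 7 / 3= 2.33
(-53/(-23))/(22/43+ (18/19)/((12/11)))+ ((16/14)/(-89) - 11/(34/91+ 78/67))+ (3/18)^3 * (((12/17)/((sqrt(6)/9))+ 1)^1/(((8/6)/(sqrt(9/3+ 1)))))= -5.47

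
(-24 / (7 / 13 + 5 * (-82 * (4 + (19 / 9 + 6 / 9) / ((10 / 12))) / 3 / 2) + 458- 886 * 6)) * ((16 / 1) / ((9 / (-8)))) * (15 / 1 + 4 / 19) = -0.97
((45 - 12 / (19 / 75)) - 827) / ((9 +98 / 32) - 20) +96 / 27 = 2346368 / 21717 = 108.04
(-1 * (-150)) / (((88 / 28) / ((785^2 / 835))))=64703625 / 1837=35222.44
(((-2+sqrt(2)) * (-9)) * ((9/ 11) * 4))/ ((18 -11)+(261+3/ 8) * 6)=2592/ 69311 -1296 * sqrt(2)/ 69311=0.01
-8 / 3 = -2.67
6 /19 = 0.32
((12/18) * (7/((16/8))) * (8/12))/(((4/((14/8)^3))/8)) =2401/144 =16.67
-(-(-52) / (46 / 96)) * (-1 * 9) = 22464 / 23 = 976.70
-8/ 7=-1.14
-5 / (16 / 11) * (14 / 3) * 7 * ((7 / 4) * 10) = -94325 / 48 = -1965.10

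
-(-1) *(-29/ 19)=-1.53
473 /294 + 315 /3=31343 /294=106.61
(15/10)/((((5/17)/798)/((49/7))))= 142443/5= 28488.60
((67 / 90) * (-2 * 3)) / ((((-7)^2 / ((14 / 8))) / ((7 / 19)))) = -67 / 1140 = -0.06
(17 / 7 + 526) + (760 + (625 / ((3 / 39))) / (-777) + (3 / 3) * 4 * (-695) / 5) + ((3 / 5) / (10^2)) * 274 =140562347 / 194250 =723.62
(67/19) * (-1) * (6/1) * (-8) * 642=2064672/19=108666.95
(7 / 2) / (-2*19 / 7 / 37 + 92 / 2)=1813 / 23752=0.08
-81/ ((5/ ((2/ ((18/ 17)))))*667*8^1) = -153/ 26680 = -0.01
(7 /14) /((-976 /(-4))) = 1 /488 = 0.00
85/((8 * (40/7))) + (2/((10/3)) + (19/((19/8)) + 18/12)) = 3827/320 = 11.96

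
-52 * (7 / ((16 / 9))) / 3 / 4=-273 / 16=-17.06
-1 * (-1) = 1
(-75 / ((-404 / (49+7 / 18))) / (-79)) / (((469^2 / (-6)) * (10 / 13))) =8255 / 2005792936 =0.00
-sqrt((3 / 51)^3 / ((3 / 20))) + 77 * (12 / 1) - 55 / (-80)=14795 / 16 - 2 * sqrt(255) / 867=924.65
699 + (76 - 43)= 732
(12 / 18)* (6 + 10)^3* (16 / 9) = 131072 / 27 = 4854.52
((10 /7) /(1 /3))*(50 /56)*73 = 27375 /98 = 279.34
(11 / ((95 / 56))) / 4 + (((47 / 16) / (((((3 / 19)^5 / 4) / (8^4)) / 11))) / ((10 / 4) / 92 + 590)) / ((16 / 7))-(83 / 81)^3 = 876974213750776241 / 219244390227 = 3999984.73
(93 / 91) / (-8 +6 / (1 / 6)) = 93 / 2548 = 0.04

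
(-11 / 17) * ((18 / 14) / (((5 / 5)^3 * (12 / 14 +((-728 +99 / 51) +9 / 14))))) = 198 / 172445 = 0.00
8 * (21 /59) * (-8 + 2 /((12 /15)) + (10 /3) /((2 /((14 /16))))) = -679 /59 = -11.51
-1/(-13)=1/13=0.08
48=48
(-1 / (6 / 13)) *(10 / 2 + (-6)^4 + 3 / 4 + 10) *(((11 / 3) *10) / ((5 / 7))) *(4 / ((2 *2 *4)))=-583583 / 16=-36473.94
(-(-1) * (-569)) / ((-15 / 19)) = 10811 / 15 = 720.73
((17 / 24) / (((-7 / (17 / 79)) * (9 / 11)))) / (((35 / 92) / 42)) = -73117 / 24885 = -2.94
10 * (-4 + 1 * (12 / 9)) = -80 / 3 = -26.67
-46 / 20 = -23 / 10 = -2.30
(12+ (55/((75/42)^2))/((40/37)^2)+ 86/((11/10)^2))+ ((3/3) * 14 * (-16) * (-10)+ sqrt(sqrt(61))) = 2340.63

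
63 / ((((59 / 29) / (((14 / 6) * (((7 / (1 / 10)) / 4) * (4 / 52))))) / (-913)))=-136224165 / 1534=-88803.24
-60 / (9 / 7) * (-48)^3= 5160960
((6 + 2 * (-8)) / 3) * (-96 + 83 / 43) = 40450 / 129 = 313.57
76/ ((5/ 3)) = 228/ 5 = 45.60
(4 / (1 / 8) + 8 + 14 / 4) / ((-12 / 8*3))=-9.67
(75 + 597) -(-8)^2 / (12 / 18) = 576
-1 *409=-409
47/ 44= 1.07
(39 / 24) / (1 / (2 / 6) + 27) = 13 / 240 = 0.05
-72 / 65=-1.11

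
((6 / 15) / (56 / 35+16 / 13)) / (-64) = -13 / 5888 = -0.00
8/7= 1.14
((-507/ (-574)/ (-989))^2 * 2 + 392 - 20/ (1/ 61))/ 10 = -26683740221139/ 322267394596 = -82.80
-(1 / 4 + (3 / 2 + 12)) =-55 / 4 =-13.75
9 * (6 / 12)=9 / 2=4.50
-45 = -45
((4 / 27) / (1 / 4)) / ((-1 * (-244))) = 0.00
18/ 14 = 9/ 7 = 1.29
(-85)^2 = 7225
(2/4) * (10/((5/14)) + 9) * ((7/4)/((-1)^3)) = -32.38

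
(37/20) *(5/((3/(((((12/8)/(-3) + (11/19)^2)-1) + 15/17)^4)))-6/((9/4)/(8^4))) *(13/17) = -119238858707393476486201/7716553877985643840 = -15452.35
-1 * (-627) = 627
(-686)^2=470596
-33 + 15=-18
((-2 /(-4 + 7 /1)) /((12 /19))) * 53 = -1007 /18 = -55.94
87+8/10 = 439/5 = 87.80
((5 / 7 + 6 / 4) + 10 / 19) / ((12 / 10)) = 1215 / 532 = 2.28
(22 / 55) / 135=2 / 675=0.00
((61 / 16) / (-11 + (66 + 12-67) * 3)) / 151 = 61 / 53152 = 0.00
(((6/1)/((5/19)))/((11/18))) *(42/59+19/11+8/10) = 21568572/178475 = 120.85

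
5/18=0.28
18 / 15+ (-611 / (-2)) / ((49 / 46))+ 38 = 79869 / 245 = 326.00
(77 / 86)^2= 5929 / 7396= 0.80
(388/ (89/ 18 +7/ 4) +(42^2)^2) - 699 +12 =3111066.96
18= 18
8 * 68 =544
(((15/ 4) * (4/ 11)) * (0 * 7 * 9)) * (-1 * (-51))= 0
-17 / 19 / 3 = -17 / 57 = -0.30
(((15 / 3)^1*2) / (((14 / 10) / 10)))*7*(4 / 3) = 2000 / 3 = 666.67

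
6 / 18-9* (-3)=82 / 3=27.33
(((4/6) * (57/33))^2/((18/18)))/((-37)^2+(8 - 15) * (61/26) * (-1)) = 37544/39226869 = 0.00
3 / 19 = 0.16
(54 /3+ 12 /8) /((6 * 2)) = 13 /8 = 1.62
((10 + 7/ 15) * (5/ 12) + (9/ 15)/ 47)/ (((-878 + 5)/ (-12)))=37003/ 615465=0.06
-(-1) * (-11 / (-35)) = 11 / 35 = 0.31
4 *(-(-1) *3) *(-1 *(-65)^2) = -50700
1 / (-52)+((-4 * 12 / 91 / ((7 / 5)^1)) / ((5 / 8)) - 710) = -1810665 / 2548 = -710.62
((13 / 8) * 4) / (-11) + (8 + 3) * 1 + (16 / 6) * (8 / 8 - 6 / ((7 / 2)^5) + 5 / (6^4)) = 586523477 / 44925111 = 13.06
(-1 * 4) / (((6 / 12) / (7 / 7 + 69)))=-560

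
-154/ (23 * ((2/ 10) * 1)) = -770/ 23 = -33.48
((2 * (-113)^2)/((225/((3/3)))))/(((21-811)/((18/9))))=-25538/88875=-0.29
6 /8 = 3 /4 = 0.75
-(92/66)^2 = -2116/1089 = -1.94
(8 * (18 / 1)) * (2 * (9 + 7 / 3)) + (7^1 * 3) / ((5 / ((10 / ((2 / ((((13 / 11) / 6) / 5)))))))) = 359131 / 110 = 3264.83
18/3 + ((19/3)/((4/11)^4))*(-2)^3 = -2891.70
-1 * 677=-677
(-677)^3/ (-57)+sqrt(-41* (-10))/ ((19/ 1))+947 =sqrt(410)/ 19+310342712/ 57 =5444610.05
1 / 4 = 0.25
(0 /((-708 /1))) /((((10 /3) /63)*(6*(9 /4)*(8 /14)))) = 0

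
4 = 4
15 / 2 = 7.50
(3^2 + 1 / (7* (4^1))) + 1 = 281 / 28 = 10.04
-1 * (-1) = 1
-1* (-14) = 14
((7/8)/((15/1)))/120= 7/14400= 0.00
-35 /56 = -5 /8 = -0.62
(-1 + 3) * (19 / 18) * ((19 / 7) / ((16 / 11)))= 3971 / 1008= 3.94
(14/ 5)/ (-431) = -14/ 2155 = -0.01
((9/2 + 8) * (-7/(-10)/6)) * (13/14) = 65/48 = 1.35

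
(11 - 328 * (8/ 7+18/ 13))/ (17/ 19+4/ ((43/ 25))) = -20272221/ 79807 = -254.02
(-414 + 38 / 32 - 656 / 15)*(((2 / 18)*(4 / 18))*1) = -109571 / 9720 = -11.27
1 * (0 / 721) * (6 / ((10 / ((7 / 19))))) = 0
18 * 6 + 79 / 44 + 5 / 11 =441 / 4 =110.25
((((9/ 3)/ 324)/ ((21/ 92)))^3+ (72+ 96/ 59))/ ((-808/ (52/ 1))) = -10293966232225/ 2172463846434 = -4.74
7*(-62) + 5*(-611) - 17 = -3506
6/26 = 3/13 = 0.23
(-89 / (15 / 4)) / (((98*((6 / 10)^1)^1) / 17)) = -6.86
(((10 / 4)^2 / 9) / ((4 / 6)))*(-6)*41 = -1025 / 4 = -256.25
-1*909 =-909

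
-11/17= -0.65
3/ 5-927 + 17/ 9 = -41603/ 45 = -924.51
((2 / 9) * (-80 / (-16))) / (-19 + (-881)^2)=0.00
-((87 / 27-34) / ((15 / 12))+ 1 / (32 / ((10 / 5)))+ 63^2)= -2839997 / 720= -3944.44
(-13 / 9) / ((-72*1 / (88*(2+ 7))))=143 / 9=15.89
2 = 2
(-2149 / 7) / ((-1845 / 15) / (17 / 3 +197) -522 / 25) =4666400 / 326601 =14.29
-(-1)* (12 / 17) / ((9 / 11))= 0.86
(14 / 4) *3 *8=84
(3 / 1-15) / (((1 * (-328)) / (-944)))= -1416 / 41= -34.54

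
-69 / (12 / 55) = -1265 / 4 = -316.25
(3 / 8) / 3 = 1 / 8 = 0.12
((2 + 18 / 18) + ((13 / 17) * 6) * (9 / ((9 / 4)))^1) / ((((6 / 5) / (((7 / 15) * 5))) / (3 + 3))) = 4235 / 17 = 249.12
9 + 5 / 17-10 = -12 / 17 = -0.71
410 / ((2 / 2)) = 410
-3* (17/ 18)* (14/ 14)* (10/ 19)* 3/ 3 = -85/ 57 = -1.49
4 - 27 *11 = -293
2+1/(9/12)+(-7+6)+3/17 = 128/51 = 2.51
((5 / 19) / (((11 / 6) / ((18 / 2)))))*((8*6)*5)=64800 / 209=310.05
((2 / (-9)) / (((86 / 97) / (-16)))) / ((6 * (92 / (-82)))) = -15908 / 26703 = -0.60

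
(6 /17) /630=1 /1785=0.00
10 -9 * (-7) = 73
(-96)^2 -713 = 8503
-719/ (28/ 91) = -9347/ 4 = -2336.75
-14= -14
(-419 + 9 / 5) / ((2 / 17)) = -17731 / 5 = -3546.20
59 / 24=2.46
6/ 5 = 1.20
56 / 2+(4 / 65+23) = 3319 / 65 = 51.06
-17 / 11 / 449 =-17 / 4939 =-0.00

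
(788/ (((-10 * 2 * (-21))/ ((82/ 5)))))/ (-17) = -16154/ 8925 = -1.81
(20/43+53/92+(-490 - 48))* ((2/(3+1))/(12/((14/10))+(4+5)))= -15.28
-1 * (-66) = 66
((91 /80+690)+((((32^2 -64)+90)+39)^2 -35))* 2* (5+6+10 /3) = 1360608451 /40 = 34015211.28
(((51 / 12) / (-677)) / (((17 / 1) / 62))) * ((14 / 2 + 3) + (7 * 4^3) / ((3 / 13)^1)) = -90737 / 2031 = -44.68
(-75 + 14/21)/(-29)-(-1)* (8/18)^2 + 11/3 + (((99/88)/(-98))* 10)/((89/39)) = 522616529/81951912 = 6.38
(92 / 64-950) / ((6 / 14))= -35413 / 16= -2213.31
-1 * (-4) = 4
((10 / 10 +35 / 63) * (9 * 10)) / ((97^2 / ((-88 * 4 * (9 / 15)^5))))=-2395008 / 5880625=-0.41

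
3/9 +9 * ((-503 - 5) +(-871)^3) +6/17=-303296559886/51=-5946991370.31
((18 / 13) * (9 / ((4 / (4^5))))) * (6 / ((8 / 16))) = 497664 / 13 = 38281.85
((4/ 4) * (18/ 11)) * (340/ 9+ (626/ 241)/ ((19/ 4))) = 3158792/ 50369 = 62.71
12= 12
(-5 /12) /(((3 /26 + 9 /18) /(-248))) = 2015 /12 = 167.92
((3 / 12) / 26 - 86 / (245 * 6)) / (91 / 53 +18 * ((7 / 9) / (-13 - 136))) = -29511089 / 979731480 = -0.03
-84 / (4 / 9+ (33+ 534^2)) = -756 / 2566705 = -0.00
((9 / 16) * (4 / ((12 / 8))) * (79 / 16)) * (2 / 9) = 79 / 48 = 1.65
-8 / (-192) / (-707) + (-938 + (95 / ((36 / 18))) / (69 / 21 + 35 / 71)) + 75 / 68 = -27818140355 / 30095576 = -924.33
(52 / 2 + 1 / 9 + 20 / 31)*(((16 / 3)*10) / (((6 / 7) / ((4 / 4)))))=4180400 / 2511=1664.83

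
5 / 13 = 0.38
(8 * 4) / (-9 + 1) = -4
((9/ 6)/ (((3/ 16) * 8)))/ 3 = 1/ 3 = 0.33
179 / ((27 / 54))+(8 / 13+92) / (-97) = 357.05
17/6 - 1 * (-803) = 4835/6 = 805.83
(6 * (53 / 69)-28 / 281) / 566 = 0.01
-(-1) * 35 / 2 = 35 / 2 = 17.50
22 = 22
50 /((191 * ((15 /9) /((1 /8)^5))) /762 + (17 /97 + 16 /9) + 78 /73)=0.00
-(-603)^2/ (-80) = 363609/ 80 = 4545.11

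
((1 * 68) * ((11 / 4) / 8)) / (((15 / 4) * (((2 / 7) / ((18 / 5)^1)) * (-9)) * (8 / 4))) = -1309 / 300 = -4.36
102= 102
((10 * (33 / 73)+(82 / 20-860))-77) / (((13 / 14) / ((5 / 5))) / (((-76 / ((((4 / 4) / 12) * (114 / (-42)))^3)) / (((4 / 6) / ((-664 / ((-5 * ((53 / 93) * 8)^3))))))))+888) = -17598777166823598774 / 16833327443124905105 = -1.05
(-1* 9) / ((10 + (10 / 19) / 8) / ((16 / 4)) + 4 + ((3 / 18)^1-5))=-5.35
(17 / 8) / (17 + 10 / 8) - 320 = -46703 / 146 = -319.88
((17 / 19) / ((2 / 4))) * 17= 578 / 19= 30.42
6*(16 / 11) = 96 / 11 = 8.73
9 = 9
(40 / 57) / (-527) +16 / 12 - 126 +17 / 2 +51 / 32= -110134267 / 961248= -114.57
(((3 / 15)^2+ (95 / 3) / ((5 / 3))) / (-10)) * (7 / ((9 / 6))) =-3332 / 375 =-8.89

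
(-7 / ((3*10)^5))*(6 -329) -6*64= -9331197739 / 24300000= -384.00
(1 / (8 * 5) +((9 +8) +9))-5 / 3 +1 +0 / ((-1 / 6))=3043 / 120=25.36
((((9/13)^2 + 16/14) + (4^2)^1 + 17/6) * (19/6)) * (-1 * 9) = -2758667/4732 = -582.98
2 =2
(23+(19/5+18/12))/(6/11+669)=3113/73650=0.04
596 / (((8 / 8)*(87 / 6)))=1192 / 29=41.10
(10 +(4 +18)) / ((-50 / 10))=-32 / 5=-6.40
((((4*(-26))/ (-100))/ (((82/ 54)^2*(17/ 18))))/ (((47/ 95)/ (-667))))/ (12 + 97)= -4323672756/ 731999855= -5.91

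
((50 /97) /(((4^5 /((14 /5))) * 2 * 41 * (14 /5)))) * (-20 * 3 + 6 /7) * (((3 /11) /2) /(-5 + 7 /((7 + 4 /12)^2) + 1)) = 0.00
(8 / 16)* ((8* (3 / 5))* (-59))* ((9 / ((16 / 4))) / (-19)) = 16.77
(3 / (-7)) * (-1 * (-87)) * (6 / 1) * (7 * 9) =-14094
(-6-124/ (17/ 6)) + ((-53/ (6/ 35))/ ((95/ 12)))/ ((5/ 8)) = -181282/ 1615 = -112.25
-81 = -81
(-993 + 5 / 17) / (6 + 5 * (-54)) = 4219 / 1122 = 3.76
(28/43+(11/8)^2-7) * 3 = -36807/2752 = -13.37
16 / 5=3.20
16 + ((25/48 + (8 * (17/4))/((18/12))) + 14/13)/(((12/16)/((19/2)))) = 100885/312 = 323.35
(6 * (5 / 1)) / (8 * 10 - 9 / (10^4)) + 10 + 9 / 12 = 35599613 / 3199964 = 11.13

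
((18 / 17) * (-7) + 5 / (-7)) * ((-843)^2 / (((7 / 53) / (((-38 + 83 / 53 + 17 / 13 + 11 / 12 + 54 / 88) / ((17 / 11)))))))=49993395097389 / 52598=950480913.67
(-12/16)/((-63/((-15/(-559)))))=5/15652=0.00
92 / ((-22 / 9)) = -414 / 11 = -37.64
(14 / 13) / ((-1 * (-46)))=7 / 299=0.02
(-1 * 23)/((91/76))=-1748/91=-19.21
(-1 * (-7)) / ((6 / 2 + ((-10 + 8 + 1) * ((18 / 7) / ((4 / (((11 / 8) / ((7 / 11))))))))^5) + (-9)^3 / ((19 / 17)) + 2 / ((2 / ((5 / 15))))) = -118182509911474176 / 11043322205457111929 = -0.01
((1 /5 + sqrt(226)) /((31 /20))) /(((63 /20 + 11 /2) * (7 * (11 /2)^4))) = 1280 /549637781 + 6400 * sqrt(226) /549637781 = 0.00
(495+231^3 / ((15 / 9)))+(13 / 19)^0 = 36981653 / 5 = 7396330.60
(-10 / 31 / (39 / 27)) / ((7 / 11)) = -990 / 2821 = -0.35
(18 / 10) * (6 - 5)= 9 / 5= 1.80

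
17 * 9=153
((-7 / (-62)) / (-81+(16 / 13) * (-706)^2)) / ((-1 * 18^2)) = -91 / 160180165224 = -0.00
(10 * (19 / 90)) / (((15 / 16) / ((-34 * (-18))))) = 1378.13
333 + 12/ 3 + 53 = 390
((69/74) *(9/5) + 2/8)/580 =0.00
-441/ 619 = -0.71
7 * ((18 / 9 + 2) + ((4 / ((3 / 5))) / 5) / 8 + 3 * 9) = 1309 / 6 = 218.17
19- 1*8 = 11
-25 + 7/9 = -218/9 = -24.22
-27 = -27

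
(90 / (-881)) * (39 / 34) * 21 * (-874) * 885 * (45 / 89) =1282813827750 / 1332953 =962384.89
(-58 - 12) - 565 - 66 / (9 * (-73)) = -139043 / 219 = -634.90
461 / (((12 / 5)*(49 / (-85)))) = -195925 / 588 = -333.21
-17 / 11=-1.55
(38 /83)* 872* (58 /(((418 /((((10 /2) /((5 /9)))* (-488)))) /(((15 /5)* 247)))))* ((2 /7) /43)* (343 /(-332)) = 4032655308864 /3258497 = 1237581.41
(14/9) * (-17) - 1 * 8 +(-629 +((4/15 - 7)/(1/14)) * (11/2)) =-53186/45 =-1181.91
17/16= 1.06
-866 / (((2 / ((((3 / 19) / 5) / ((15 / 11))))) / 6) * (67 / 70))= -62.86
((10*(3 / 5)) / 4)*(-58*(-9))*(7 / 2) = 5481 / 2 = 2740.50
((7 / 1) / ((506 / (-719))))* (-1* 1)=5033 / 506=9.95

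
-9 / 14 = -0.64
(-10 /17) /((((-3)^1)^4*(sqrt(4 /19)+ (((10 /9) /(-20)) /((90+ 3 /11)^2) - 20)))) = 77783410432080*sqrt(19) /40679553538644123251+ 14778853019709980 /40679553538644123251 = 0.00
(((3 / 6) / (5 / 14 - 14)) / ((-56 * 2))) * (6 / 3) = 1 / 1528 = 0.00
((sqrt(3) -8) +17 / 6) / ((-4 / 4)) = 31 / 6 -sqrt(3) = 3.43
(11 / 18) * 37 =407 / 18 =22.61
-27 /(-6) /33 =3 /22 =0.14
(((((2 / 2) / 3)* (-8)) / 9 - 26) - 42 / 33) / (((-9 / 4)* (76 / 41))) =335708 / 50787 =6.61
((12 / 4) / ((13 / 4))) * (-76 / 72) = -38 / 39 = -0.97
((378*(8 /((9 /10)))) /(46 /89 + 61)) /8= 2492 /365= 6.83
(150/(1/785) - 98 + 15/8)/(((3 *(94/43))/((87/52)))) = 1173715057/39104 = 30015.22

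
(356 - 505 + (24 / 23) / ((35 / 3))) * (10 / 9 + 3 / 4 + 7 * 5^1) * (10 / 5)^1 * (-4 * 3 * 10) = 636285884 / 483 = 1317362.08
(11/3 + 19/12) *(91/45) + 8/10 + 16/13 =1973/156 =12.65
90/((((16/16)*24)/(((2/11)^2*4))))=60/121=0.50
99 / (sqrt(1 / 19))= 99 * sqrt(19)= 431.53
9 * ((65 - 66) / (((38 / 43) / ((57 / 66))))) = -387 / 44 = -8.80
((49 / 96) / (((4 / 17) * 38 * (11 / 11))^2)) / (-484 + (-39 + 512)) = -14161 / 24397824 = -0.00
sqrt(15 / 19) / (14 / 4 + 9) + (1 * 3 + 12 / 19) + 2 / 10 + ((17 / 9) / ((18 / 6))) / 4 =2 * sqrt(285) / 475 + 40927 / 10260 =4.06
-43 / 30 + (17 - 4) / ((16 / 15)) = 2581 / 240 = 10.75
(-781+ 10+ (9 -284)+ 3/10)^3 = -1143460913993/1000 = -1143460913.99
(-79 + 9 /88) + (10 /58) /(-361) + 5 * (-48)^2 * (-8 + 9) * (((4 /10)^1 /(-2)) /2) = -1133992051 /921272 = -1230.90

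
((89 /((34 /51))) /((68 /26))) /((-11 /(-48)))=41652 /187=222.74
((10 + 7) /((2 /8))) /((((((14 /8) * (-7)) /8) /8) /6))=-104448 /49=-2131.59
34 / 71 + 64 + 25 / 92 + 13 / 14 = 65.68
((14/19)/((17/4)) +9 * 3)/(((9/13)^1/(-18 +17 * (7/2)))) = 9470383/5814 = 1628.89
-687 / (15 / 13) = -2977 / 5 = -595.40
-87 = -87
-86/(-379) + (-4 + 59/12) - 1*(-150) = 687401/4548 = 151.14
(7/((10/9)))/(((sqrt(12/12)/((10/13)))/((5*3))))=945/13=72.69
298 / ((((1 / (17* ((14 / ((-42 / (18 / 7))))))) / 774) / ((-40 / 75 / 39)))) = 20912448 / 455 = 45961.42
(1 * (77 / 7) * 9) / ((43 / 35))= 3465 / 43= 80.58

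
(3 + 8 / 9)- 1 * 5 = -10 / 9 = -1.11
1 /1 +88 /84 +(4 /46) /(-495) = 163171 /79695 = 2.05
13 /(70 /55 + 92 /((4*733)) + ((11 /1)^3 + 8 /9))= 943371 /96745816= 0.01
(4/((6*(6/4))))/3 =4/27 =0.15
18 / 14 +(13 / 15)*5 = 5.62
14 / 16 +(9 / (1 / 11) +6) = 847 / 8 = 105.88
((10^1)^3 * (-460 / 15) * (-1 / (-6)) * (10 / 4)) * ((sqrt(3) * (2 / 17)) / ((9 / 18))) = -460000 * sqrt(3) / 153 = -5207.47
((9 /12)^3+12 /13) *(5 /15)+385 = 320693 /832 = 385.45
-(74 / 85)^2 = -5476 / 7225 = -0.76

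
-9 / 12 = -3 / 4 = -0.75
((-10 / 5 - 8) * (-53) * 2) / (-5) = -212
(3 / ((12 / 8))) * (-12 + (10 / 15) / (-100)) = -1801 / 75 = -24.01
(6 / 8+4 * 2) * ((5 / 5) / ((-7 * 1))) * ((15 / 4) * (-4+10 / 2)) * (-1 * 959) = 71925 / 16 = 4495.31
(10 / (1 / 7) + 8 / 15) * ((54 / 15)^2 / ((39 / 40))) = 304704 / 325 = 937.55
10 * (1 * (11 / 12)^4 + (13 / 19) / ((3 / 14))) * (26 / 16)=99850595 / 1575936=63.36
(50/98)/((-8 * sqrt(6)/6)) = -25 * sqrt(6)/392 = -0.16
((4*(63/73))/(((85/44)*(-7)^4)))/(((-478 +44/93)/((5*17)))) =-73656/555990995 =-0.00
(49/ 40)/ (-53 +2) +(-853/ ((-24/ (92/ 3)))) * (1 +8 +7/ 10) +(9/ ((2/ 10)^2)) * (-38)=2475463/ 1224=2022.44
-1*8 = -8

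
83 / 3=27.67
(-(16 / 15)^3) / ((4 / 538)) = -550912 / 3375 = -163.23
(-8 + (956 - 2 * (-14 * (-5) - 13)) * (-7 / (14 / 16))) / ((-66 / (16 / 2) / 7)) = 62944 / 11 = 5722.18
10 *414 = 4140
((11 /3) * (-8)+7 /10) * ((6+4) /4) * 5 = -4295 /12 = -357.92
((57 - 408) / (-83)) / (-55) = -0.08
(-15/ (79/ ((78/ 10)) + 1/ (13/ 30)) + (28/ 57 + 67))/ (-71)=-366490/ 392559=-0.93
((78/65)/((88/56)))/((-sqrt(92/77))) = -21 * sqrt(1771)/1265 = -0.70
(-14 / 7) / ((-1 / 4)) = 8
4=4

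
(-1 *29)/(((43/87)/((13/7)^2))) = -426387/2107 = -202.37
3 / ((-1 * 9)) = -1 / 3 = -0.33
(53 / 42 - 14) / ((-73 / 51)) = 9095 / 1022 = 8.90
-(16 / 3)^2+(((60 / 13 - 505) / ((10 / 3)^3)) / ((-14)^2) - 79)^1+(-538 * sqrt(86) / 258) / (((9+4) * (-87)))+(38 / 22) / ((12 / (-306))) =-7646203573 / 50450400+269 * sqrt(86) / 145899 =-151.54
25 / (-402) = -0.06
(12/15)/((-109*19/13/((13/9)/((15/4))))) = -2704/1397925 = -0.00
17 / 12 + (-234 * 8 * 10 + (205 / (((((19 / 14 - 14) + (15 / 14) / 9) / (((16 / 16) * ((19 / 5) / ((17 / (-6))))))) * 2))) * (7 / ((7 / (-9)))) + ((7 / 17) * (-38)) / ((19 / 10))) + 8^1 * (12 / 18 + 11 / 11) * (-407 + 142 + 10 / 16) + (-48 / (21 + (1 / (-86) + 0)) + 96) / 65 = -140681772008821 / 6294720900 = -22349.17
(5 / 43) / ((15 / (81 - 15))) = 22 / 43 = 0.51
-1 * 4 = -4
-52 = -52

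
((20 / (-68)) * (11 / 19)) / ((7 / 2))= -110 / 2261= -0.05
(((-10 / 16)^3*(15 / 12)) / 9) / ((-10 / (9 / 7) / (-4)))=-0.02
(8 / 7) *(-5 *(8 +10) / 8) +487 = 3319 / 7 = 474.14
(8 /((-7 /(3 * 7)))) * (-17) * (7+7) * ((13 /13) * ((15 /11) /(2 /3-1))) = -257040 /11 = -23367.27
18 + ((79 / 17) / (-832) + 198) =3055025 / 14144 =215.99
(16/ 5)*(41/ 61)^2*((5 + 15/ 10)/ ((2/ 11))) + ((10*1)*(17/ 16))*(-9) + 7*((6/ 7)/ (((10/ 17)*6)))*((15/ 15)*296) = 68355719/ 148840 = 459.26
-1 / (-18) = 1 / 18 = 0.06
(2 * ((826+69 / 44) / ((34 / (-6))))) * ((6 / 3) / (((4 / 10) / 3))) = -1638585 / 374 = -4381.24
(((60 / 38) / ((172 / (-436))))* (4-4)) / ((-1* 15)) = 0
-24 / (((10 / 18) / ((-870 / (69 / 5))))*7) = 389.07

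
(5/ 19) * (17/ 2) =85/ 38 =2.24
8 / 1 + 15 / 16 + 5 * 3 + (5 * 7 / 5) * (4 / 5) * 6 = 4603 / 80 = 57.54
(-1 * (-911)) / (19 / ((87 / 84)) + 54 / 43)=1136017 / 24442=46.48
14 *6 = 84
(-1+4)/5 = 3/5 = 0.60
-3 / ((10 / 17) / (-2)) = 10.20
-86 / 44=-1.95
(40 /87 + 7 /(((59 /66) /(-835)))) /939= -33559630 /4819887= -6.96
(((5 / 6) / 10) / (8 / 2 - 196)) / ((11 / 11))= -1 / 2304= -0.00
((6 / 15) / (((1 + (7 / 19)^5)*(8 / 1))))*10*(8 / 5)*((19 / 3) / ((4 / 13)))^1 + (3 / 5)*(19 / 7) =362112469 / 20135010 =17.98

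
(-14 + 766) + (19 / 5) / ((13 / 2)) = 48918 / 65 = 752.58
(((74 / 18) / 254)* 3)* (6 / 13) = 37 / 1651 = 0.02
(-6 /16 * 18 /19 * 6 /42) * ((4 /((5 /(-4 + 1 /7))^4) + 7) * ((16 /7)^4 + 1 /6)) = -44970279306867 /3833592665000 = -11.73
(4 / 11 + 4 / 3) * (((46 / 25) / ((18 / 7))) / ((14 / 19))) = 12236 / 7425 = 1.65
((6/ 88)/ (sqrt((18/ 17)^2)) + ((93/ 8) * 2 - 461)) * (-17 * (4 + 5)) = 5892999/ 88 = 66965.90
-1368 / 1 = -1368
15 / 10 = 3 / 2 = 1.50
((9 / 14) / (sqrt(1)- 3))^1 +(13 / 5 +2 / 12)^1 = 2.45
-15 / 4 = -3.75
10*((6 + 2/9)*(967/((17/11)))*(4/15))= 4765376/459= 10382.08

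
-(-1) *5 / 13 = 0.38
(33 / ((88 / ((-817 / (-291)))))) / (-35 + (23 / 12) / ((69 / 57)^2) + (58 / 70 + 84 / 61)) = -120356355 / 3599414114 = -0.03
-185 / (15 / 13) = -481 / 3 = -160.33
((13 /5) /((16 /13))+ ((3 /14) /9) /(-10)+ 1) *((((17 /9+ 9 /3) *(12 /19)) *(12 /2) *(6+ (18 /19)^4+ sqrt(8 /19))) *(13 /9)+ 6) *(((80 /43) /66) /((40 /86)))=5720 *sqrt(38) /10773+ 3493477415 /98522676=38.73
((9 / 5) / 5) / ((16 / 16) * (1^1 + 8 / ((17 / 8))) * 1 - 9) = -17 / 200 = -0.08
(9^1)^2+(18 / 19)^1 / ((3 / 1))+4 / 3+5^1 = 4996 / 57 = 87.65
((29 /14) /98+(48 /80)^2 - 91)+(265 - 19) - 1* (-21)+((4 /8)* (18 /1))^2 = 8828173 /34300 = 257.38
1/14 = 0.07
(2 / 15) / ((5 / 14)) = 28 / 75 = 0.37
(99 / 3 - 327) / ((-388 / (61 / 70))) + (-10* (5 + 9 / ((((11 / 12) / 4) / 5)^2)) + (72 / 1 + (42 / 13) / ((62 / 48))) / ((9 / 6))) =-4052923869757 / 94600220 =-42842.65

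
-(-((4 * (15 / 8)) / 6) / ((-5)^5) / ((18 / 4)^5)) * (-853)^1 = 6824 / 36905625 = 0.00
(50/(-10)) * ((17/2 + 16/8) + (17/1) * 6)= -1125/2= -562.50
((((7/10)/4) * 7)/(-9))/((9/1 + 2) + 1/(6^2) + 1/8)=-49/4015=-0.01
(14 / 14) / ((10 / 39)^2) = 1521 / 100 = 15.21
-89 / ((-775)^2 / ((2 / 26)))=-89 / 7808125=-0.00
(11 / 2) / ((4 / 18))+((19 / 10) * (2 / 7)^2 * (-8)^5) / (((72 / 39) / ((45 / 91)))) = -1833819 / 1372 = -1336.60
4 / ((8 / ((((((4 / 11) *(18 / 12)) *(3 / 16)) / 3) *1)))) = 3 / 176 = 0.02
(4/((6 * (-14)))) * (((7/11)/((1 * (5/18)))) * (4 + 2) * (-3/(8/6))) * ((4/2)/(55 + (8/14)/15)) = 3402/63569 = 0.05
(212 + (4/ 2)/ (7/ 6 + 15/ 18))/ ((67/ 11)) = 2343/ 67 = 34.97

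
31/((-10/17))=-527/10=-52.70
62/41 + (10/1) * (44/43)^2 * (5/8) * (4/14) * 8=8740066/530663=16.47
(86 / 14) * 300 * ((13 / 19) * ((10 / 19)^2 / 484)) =4192500 / 5809573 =0.72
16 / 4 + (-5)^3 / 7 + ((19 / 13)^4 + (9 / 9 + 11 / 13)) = -1489074 / 199927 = -7.45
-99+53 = -46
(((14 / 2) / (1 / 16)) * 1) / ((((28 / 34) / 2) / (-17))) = -4624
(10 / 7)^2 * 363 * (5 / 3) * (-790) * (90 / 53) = -4301550000 / 2597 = -1656353.48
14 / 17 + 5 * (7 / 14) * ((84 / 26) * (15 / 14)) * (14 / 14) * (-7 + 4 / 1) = -25.14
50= 50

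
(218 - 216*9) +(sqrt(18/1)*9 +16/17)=-1686.88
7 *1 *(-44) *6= -1848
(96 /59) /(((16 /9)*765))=6 /5015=0.00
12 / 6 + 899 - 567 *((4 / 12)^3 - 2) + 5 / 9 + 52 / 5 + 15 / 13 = 1185274 / 585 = 2026.11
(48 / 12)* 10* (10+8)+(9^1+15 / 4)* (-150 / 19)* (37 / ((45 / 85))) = -239965 / 38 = -6314.87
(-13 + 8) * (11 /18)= -55 /18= -3.06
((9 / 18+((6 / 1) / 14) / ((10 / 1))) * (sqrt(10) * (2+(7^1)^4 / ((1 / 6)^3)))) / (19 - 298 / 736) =47877.83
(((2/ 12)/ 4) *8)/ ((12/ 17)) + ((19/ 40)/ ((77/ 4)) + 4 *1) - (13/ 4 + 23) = -150749/ 6930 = -21.75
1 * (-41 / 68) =-41 / 68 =-0.60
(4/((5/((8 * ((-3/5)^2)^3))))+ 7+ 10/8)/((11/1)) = 2671437/3437500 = 0.78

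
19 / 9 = 2.11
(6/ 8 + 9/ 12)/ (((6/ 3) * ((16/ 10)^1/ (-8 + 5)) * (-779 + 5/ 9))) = 0.00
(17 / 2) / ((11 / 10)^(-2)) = 2057 / 200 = 10.28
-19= -19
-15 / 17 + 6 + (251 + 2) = 4388 / 17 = 258.12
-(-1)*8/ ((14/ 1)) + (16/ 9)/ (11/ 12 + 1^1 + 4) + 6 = 10246/ 1491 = 6.87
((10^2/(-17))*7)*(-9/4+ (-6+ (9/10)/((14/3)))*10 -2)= 43625/17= 2566.18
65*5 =325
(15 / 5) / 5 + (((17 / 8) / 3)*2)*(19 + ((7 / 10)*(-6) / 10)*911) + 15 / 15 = -308117 / 600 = -513.53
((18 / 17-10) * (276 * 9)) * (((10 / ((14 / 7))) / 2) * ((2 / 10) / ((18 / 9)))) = -5552.47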